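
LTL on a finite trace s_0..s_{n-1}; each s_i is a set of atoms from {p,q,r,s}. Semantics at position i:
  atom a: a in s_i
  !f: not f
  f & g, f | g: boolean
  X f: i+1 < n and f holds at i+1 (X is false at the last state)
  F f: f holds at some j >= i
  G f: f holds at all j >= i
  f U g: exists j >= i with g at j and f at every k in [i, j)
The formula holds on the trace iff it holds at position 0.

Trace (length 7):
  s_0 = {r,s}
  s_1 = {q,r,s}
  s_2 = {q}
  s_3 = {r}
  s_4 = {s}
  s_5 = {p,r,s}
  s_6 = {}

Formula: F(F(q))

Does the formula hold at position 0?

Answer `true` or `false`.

Answer: true

Derivation:
s_0={r,s}: F(F(q))=True F(q)=True q=False
s_1={q,r,s}: F(F(q))=True F(q)=True q=True
s_2={q}: F(F(q))=True F(q)=True q=True
s_3={r}: F(F(q))=False F(q)=False q=False
s_4={s}: F(F(q))=False F(q)=False q=False
s_5={p,r,s}: F(F(q))=False F(q)=False q=False
s_6={}: F(F(q))=False F(q)=False q=False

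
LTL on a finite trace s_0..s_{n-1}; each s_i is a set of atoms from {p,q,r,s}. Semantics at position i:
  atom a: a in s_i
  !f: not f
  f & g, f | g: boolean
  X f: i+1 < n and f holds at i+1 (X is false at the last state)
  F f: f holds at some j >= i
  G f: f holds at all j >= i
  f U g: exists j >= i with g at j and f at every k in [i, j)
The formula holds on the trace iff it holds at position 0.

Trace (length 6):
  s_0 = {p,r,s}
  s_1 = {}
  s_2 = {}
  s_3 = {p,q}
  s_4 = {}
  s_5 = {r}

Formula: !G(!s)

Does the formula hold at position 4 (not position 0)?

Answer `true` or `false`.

s_0={p,r,s}: !G(!s)=True G(!s)=False !s=False s=True
s_1={}: !G(!s)=False G(!s)=True !s=True s=False
s_2={}: !G(!s)=False G(!s)=True !s=True s=False
s_3={p,q}: !G(!s)=False G(!s)=True !s=True s=False
s_4={}: !G(!s)=False G(!s)=True !s=True s=False
s_5={r}: !G(!s)=False G(!s)=True !s=True s=False
Evaluating at position 4: result = False

Answer: false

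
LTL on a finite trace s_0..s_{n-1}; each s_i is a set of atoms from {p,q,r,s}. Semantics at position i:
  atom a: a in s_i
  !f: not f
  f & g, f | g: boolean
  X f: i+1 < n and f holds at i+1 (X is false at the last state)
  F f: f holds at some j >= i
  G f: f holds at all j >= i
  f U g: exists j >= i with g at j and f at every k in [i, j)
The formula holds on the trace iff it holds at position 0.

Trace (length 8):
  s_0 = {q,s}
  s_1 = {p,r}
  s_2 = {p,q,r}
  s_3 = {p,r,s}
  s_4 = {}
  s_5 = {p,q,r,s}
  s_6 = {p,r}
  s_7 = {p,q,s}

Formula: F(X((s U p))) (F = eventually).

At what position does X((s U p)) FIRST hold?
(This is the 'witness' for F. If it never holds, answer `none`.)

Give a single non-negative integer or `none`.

s_0={q,s}: X((s U p))=True (s U p)=True s=True p=False
s_1={p,r}: X((s U p))=True (s U p)=True s=False p=True
s_2={p,q,r}: X((s U p))=True (s U p)=True s=False p=True
s_3={p,r,s}: X((s U p))=False (s U p)=True s=True p=True
s_4={}: X((s U p))=True (s U p)=False s=False p=False
s_5={p,q,r,s}: X((s U p))=True (s U p)=True s=True p=True
s_6={p,r}: X((s U p))=True (s U p)=True s=False p=True
s_7={p,q,s}: X((s U p))=False (s U p)=True s=True p=True
F(X((s U p))) holds; first witness at position 0.

Answer: 0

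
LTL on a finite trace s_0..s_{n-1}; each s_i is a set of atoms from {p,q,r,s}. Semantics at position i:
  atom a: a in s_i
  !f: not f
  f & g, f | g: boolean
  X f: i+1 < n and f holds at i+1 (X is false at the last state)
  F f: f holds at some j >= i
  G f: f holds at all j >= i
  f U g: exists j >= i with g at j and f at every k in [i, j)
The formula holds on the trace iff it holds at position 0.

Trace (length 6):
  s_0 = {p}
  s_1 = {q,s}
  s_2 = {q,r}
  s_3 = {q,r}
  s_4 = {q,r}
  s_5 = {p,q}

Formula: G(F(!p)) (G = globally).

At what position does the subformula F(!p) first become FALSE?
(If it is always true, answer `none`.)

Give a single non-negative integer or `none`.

Answer: 5

Derivation:
s_0={p}: F(!p)=True !p=False p=True
s_1={q,s}: F(!p)=True !p=True p=False
s_2={q,r}: F(!p)=True !p=True p=False
s_3={q,r}: F(!p)=True !p=True p=False
s_4={q,r}: F(!p)=True !p=True p=False
s_5={p,q}: F(!p)=False !p=False p=True
G(F(!p)) holds globally = False
First violation at position 5.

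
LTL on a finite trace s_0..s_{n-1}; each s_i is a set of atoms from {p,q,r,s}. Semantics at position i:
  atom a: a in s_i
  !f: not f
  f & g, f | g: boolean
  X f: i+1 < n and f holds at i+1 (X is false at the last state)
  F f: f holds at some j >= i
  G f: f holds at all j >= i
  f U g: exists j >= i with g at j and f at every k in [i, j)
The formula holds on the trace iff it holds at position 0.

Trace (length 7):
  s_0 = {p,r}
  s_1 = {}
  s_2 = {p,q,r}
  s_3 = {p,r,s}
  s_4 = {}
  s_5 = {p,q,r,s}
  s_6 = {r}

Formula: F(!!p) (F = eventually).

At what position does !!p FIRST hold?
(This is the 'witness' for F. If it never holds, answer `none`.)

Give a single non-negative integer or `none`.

s_0={p,r}: !!p=True !p=False p=True
s_1={}: !!p=False !p=True p=False
s_2={p,q,r}: !!p=True !p=False p=True
s_3={p,r,s}: !!p=True !p=False p=True
s_4={}: !!p=False !p=True p=False
s_5={p,q,r,s}: !!p=True !p=False p=True
s_6={r}: !!p=False !p=True p=False
F(!!p) holds; first witness at position 0.

Answer: 0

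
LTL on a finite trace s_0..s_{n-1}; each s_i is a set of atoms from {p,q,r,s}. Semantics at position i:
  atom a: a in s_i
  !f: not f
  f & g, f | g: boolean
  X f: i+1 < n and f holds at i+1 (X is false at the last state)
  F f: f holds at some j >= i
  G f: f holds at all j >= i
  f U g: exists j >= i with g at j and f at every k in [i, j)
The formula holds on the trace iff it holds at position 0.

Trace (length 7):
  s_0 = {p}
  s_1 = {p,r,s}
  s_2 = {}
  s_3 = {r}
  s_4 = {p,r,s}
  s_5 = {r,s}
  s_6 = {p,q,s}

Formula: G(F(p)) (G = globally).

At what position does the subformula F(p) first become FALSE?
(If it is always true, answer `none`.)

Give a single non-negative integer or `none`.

Answer: none

Derivation:
s_0={p}: F(p)=True p=True
s_1={p,r,s}: F(p)=True p=True
s_2={}: F(p)=True p=False
s_3={r}: F(p)=True p=False
s_4={p,r,s}: F(p)=True p=True
s_5={r,s}: F(p)=True p=False
s_6={p,q,s}: F(p)=True p=True
G(F(p)) holds globally = True
No violation — formula holds at every position.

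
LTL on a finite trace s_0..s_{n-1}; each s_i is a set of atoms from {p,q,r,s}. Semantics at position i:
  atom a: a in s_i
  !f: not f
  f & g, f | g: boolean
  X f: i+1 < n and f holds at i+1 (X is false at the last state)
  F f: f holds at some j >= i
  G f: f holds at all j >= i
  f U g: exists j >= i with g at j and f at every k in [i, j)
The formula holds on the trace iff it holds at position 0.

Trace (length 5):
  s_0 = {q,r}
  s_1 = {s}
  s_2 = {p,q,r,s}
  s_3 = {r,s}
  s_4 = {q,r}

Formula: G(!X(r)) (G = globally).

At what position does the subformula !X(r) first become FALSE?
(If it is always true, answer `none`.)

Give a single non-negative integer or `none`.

s_0={q,r}: !X(r)=True X(r)=False r=True
s_1={s}: !X(r)=False X(r)=True r=False
s_2={p,q,r,s}: !X(r)=False X(r)=True r=True
s_3={r,s}: !X(r)=False X(r)=True r=True
s_4={q,r}: !X(r)=True X(r)=False r=True
G(!X(r)) holds globally = False
First violation at position 1.

Answer: 1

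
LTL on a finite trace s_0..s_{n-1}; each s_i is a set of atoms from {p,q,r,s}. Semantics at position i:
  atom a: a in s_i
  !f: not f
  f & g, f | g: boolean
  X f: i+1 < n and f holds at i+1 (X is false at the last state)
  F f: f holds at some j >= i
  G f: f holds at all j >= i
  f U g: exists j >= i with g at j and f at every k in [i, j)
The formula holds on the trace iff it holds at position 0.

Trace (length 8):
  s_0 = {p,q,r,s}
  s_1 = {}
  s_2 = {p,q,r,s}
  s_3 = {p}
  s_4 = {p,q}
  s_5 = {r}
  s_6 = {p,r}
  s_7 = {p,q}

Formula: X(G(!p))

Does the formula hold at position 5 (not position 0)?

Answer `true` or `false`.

s_0={p,q,r,s}: X(G(!p))=False G(!p)=False !p=False p=True
s_1={}: X(G(!p))=False G(!p)=False !p=True p=False
s_2={p,q,r,s}: X(G(!p))=False G(!p)=False !p=False p=True
s_3={p}: X(G(!p))=False G(!p)=False !p=False p=True
s_4={p,q}: X(G(!p))=False G(!p)=False !p=False p=True
s_5={r}: X(G(!p))=False G(!p)=False !p=True p=False
s_6={p,r}: X(G(!p))=False G(!p)=False !p=False p=True
s_7={p,q}: X(G(!p))=False G(!p)=False !p=False p=True
Evaluating at position 5: result = False

Answer: false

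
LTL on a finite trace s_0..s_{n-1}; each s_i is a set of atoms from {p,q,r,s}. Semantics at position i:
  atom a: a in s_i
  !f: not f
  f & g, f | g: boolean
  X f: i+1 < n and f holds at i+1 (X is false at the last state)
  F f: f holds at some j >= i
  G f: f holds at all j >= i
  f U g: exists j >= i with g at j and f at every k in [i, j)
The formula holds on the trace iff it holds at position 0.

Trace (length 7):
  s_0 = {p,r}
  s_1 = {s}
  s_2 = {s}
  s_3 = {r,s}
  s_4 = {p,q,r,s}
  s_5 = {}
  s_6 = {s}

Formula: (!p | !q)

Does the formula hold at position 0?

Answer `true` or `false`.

Answer: true

Derivation:
s_0={p,r}: (!p | !q)=True !p=False p=True !q=True q=False
s_1={s}: (!p | !q)=True !p=True p=False !q=True q=False
s_2={s}: (!p | !q)=True !p=True p=False !q=True q=False
s_3={r,s}: (!p | !q)=True !p=True p=False !q=True q=False
s_4={p,q,r,s}: (!p | !q)=False !p=False p=True !q=False q=True
s_5={}: (!p | !q)=True !p=True p=False !q=True q=False
s_6={s}: (!p | !q)=True !p=True p=False !q=True q=False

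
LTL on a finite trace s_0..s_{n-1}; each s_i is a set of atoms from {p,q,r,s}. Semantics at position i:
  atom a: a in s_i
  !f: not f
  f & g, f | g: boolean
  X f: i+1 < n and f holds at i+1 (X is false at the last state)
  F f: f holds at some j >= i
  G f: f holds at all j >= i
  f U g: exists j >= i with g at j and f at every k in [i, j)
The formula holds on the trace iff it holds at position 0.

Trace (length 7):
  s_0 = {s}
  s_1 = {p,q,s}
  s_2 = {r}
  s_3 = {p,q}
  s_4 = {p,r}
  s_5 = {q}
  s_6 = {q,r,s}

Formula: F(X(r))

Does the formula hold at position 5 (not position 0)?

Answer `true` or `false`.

s_0={s}: F(X(r))=True X(r)=False r=False
s_1={p,q,s}: F(X(r))=True X(r)=True r=False
s_2={r}: F(X(r))=True X(r)=False r=True
s_3={p,q}: F(X(r))=True X(r)=True r=False
s_4={p,r}: F(X(r))=True X(r)=False r=True
s_5={q}: F(X(r))=True X(r)=True r=False
s_6={q,r,s}: F(X(r))=False X(r)=False r=True
Evaluating at position 5: result = True

Answer: true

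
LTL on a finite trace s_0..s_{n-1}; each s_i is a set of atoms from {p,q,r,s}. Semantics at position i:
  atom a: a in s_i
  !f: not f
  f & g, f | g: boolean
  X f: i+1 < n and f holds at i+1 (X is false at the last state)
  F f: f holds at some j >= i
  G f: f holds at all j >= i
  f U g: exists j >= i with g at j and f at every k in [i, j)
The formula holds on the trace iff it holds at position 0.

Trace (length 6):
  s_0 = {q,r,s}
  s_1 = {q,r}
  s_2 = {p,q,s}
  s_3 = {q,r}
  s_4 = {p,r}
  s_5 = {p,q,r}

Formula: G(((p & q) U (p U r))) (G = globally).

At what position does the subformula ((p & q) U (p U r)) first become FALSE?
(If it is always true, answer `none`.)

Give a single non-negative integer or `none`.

s_0={q,r,s}: ((p & q) U (p U r))=True (p & q)=False p=False q=True (p U r)=True r=True
s_1={q,r}: ((p & q) U (p U r))=True (p & q)=False p=False q=True (p U r)=True r=True
s_2={p,q,s}: ((p & q) U (p U r))=True (p & q)=True p=True q=True (p U r)=True r=False
s_3={q,r}: ((p & q) U (p U r))=True (p & q)=False p=False q=True (p U r)=True r=True
s_4={p,r}: ((p & q) U (p U r))=True (p & q)=False p=True q=False (p U r)=True r=True
s_5={p,q,r}: ((p & q) U (p U r))=True (p & q)=True p=True q=True (p U r)=True r=True
G(((p & q) U (p U r))) holds globally = True
No violation — formula holds at every position.

Answer: none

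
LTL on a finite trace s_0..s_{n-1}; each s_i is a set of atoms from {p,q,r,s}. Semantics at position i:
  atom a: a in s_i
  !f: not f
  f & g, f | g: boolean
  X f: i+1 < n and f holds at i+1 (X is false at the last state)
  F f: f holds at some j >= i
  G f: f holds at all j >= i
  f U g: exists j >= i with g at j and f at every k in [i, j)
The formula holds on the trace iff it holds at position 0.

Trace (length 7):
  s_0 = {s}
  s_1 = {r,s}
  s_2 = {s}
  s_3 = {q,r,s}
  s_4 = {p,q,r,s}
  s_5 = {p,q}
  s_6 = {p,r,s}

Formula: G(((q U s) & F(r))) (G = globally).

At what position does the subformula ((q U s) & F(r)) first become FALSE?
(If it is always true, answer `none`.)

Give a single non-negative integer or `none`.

Answer: none

Derivation:
s_0={s}: ((q U s) & F(r))=True (q U s)=True q=False s=True F(r)=True r=False
s_1={r,s}: ((q U s) & F(r))=True (q U s)=True q=False s=True F(r)=True r=True
s_2={s}: ((q U s) & F(r))=True (q U s)=True q=False s=True F(r)=True r=False
s_3={q,r,s}: ((q U s) & F(r))=True (q U s)=True q=True s=True F(r)=True r=True
s_4={p,q,r,s}: ((q U s) & F(r))=True (q U s)=True q=True s=True F(r)=True r=True
s_5={p,q}: ((q U s) & F(r))=True (q U s)=True q=True s=False F(r)=True r=False
s_6={p,r,s}: ((q U s) & F(r))=True (q U s)=True q=False s=True F(r)=True r=True
G(((q U s) & F(r))) holds globally = True
No violation — formula holds at every position.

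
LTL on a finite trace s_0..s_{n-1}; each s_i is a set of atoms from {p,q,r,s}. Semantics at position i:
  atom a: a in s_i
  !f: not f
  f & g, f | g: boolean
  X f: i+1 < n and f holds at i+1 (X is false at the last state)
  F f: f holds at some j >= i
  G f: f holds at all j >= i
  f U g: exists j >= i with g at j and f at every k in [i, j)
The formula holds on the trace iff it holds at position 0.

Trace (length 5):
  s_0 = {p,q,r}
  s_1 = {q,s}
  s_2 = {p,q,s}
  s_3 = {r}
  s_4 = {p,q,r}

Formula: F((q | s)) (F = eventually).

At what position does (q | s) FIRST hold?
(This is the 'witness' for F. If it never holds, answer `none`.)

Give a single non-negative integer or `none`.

s_0={p,q,r}: (q | s)=True q=True s=False
s_1={q,s}: (q | s)=True q=True s=True
s_2={p,q,s}: (q | s)=True q=True s=True
s_3={r}: (q | s)=False q=False s=False
s_4={p,q,r}: (q | s)=True q=True s=False
F((q | s)) holds; first witness at position 0.

Answer: 0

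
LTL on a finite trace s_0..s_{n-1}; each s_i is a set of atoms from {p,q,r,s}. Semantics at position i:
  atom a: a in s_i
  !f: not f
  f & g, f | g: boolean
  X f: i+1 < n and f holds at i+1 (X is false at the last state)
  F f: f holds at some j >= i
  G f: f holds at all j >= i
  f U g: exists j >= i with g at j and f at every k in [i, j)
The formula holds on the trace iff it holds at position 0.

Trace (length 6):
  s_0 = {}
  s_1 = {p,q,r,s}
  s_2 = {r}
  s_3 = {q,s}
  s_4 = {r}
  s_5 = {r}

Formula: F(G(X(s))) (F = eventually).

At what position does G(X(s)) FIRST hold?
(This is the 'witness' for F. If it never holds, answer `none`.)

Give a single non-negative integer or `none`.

s_0={}: G(X(s))=False X(s)=True s=False
s_1={p,q,r,s}: G(X(s))=False X(s)=False s=True
s_2={r}: G(X(s))=False X(s)=True s=False
s_3={q,s}: G(X(s))=False X(s)=False s=True
s_4={r}: G(X(s))=False X(s)=False s=False
s_5={r}: G(X(s))=False X(s)=False s=False
F(G(X(s))) does not hold (no witness exists).

Answer: none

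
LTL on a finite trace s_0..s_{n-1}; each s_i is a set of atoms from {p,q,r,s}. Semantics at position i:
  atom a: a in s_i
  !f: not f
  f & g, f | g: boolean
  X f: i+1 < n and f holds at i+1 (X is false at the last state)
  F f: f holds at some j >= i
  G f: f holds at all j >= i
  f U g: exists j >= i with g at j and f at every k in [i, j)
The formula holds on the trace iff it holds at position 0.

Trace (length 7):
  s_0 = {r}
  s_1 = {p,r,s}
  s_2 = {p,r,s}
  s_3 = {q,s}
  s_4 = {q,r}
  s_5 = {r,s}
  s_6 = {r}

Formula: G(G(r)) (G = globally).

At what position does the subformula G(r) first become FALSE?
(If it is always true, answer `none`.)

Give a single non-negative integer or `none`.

s_0={r}: G(r)=False r=True
s_1={p,r,s}: G(r)=False r=True
s_2={p,r,s}: G(r)=False r=True
s_3={q,s}: G(r)=False r=False
s_4={q,r}: G(r)=True r=True
s_5={r,s}: G(r)=True r=True
s_6={r}: G(r)=True r=True
G(G(r)) holds globally = False
First violation at position 0.

Answer: 0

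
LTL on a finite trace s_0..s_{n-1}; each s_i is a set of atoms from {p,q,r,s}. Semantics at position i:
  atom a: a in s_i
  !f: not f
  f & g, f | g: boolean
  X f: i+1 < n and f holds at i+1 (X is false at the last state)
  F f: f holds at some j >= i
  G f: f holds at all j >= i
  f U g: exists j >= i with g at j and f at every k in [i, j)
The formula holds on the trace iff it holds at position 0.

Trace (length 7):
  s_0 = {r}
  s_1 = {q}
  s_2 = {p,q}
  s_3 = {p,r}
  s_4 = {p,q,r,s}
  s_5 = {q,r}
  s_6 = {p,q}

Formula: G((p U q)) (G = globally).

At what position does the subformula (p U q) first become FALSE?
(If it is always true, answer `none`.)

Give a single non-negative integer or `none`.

Answer: 0

Derivation:
s_0={r}: (p U q)=False p=False q=False
s_1={q}: (p U q)=True p=False q=True
s_2={p,q}: (p U q)=True p=True q=True
s_3={p,r}: (p U q)=True p=True q=False
s_4={p,q,r,s}: (p U q)=True p=True q=True
s_5={q,r}: (p U q)=True p=False q=True
s_6={p,q}: (p U q)=True p=True q=True
G((p U q)) holds globally = False
First violation at position 0.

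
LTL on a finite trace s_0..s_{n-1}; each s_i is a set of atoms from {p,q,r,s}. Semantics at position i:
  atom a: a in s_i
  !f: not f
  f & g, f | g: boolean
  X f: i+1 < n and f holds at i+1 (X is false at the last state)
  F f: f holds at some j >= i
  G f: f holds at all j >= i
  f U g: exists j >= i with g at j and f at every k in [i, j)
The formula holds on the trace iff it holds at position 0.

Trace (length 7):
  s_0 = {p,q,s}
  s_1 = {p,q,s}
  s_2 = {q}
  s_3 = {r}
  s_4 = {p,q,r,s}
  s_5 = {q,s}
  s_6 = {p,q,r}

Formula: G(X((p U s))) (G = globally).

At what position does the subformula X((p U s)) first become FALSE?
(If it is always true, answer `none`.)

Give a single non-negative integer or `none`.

Answer: 1

Derivation:
s_0={p,q,s}: X((p U s))=True (p U s)=True p=True s=True
s_1={p,q,s}: X((p U s))=False (p U s)=True p=True s=True
s_2={q}: X((p U s))=False (p U s)=False p=False s=False
s_3={r}: X((p U s))=True (p U s)=False p=False s=False
s_4={p,q,r,s}: X((p U s))=True (p U s)=True p=True s=True
s_5={q,s}: X((p U s))=False (p U s)=True p=False s=True
s_6={p,q,r}: X((p U s))=False (p U s)=False p=True s=False
G(X((p U s))) holds globally = False
First violation at position 1.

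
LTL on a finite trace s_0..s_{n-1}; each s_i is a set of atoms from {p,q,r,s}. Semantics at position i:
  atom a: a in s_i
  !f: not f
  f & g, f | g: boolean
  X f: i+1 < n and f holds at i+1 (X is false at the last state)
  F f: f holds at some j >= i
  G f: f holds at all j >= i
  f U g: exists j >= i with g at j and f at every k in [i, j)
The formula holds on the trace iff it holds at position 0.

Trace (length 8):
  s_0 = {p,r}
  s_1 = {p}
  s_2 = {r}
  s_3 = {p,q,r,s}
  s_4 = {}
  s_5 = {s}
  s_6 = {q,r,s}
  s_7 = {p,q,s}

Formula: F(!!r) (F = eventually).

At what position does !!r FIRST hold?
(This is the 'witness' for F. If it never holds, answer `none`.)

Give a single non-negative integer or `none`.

Answer: 0

Derivation:
s_0={p,r}: !!r=True !r=False r=True
s_1={p}: !!r=False !r=True r=False
s_2={r}: !!r=True !r=False r=True
s_3={p,q,r,s}: !!r=True !r=False r=True
s_4={}: !!r=False !r=True r=False
s_5={s}: !!r=False !r=True r=False
s_6={q,r,s}: !!r=True !r=False r=True
s_7={p,q,s}: !!r=False !r=True r=False
F(!!r) holds; first witness at position 0.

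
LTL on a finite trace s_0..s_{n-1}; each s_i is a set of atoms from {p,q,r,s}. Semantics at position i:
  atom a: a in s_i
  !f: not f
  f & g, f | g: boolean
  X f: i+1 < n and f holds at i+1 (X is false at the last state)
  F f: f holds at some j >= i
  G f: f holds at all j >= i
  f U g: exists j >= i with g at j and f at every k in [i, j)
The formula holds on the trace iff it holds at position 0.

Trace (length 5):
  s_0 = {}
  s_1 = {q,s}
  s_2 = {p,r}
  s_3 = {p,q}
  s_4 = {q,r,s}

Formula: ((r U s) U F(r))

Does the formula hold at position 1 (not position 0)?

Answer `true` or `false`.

s_0={}: ((r U s) U F(r))=True (r U s)=False r=False s=False F(r)=True
s_1={q,s}: ((r U s) U F(r))=True (r U s)=True r=False s=True F(r)=True
s_2={p,r}: ((r U s) U F(r))=True (r U s)=False r=True s=False F(r)=True
s_3={p,q}: ((r U s) U F(r))=True (r U s)=False r=False s=False F(r)=True
s_4={q,r,s}: ((r U s) U F(r))=True (r U s)=True r=True s=True F(r)=True
Evaluating at position 1: result = True

Answer: true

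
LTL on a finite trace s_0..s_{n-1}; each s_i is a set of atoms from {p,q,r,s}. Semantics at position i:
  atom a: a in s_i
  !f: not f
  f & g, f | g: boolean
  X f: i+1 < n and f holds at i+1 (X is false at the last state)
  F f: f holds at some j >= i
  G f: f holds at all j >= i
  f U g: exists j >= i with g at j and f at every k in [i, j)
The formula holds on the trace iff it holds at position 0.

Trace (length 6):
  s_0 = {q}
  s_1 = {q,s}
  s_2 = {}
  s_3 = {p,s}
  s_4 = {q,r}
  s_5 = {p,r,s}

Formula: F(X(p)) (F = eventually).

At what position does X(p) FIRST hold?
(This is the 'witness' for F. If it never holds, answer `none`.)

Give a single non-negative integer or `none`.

Answer: 2

Derivation:
s_0={q}: X(p)=False p=False
s_1={q,s}: X(p)=False p=False
s_2={}: X(p)=True p=False
s_3={p,s}: X(p)=False p=True
s_4={q,r}: X(p)=True p=False
s_5={p,r,s}: X(p)=False p=True
F(X(p)) holds; first witness at position 2.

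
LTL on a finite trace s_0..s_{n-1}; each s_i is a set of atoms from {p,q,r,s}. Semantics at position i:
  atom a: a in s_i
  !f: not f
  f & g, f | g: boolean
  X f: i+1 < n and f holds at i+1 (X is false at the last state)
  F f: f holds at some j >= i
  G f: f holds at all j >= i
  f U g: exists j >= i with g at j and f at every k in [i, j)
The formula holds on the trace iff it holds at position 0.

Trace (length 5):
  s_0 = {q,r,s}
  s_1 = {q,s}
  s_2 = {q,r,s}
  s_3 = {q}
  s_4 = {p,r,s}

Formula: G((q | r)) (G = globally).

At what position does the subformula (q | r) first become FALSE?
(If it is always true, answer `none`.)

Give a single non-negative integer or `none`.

Answer: none

Derivation:
s_0={q,r,s}: (q | r)=True q=True r=True
s_1={q,s}: (q | r)=True q=True r=False
s_2={q,r,s}: (q | r)=True q=True r=True
s_3={q}: (q | r)=True q=True r=False
s_4={p,r,s}: (q | r)=True q=False r=True
G((q | r)) holds globally = True
No violation — formula holds at every position.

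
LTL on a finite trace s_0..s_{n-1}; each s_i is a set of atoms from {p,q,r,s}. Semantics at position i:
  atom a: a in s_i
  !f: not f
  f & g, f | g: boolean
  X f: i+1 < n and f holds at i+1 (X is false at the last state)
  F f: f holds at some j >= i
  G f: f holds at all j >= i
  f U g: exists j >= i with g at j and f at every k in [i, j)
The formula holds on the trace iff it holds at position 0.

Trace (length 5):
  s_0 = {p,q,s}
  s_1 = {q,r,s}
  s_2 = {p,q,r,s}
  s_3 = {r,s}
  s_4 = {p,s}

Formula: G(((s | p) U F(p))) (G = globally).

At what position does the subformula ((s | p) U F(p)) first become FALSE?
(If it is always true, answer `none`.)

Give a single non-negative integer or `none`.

Answer: none

Derivation:
s_0={p,q,s}: ((s | p) U F(p))=True (s | p)=True s=True p=True F(p)=True
s_1={q,r,s}: ((s | p) U F(p))=True (s | p)=True s=True p=False F(p)=True
s_2={p,q,r,s}: ((s | p) U F(p))=True (s | p)=True s=True p=True F(p)=True
s_3={r,s}: ((s | p) U F(p))=True (s | p)=True s=True p=False F(p)=True
s_4={p,s}: ((s | p) U F(p))=True (s | p)=True s=True p=True F(p)=True
G(((s | p) U F(p))) holds globally = True
No violation — formula holds at every position.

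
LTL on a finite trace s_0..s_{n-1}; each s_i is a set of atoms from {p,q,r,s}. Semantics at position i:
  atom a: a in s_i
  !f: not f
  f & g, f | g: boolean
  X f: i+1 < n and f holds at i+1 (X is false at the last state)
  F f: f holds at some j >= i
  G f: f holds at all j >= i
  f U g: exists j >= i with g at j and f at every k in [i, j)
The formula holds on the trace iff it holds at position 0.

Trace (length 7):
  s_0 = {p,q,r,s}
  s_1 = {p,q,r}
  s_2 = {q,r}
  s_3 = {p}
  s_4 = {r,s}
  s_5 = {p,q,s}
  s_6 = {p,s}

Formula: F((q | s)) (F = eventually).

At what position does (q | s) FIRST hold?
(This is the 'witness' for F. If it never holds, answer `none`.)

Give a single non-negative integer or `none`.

s_0={p,q,r,s}: (q | s)=True q=True s=True
s_1={p,q,r}: (q | s)=True q=True s=False
s_2={q,r}: (q | s)=True q=True s=False
s_3={p}: (q | s)=False q=False s=False
s_4={r,s}: (q | s)=True q=False s=True
s_5={p,q,s}: (q | s)=True q=True s=True
s_6={p,s}: (q | s)=True q=False s=True
F((q | s)) holds; first witness at position 0.

Answer: 0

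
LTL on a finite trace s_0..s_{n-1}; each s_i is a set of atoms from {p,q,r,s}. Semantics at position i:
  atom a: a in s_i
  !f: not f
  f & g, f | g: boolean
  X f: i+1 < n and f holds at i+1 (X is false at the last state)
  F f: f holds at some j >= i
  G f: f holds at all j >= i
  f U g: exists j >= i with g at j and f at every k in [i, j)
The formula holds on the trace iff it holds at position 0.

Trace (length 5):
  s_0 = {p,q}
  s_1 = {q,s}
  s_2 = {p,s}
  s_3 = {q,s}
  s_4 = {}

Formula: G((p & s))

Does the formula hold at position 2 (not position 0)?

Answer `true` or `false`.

Answer: false

Derivation:
s_0={p,q}: G((p & s))=False (p & s)=False p=True s=False
s_1={q,s}: G((p & s))=False (p & s)=False p=False s=True
s_2={p,s}: G((p & s))=False (p & s)=True p=True s=True
s_3={q,s}: G((p & s))=False (p & s)=False p=False s=True
s_4={}: G((p & s))=False (p & s)=False p=False s=False
Evaluating at position 2: result = False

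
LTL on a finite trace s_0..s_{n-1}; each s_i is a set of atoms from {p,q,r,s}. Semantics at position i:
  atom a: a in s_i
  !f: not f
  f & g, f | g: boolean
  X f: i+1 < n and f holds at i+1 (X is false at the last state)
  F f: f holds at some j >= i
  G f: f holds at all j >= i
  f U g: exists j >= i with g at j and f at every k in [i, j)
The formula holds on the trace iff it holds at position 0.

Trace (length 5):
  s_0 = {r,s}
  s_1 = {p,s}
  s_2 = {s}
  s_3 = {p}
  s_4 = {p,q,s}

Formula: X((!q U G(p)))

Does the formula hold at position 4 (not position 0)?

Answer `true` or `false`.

s_0={r,s}: X((!q U G(p)))=True (!q U G(p))=True !q=True q=False G(p)=False p=False
s_1={p,s}: X((!q U G(p)))=True (!q U G(p))=True !q=True q=False G(p)=False p=True
s_2={s}: X((!q U G(p)))=True (!q U G(p))=True !q=True q=False G(p)=False p=False
s_3={p}: X((!q U G(p)))=True (!q U G(p))=True !q=True q=False G(p)=True p=True
s_4={p,q,s}: X((!q U G(p)))=False (!q U G(p))=True !q=False q=True G(p)=True p=True
Evaluating at position 4: result = False

Answer: false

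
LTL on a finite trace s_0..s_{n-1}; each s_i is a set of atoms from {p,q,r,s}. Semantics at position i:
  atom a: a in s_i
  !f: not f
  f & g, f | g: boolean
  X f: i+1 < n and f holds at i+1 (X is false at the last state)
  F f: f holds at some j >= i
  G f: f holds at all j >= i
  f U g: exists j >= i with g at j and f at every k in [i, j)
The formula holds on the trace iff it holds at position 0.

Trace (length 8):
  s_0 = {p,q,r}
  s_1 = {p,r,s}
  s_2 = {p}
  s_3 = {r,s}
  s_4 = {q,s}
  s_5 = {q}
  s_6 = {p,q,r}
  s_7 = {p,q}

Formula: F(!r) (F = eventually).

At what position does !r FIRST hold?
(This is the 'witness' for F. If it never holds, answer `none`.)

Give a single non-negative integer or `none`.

s_0={p,q,r}: !r=False r=True
s_1={p,r,s}: !r=False r=True
s_2={p}: !r=True r=False
s_3={r,s}: !r=False r=True
s_4={q,s}: !r=True r=False
s_5={q}: !r=True r=False
s_6={p,q,r}: !r=False r=True
s_7={p,q}: !r=True r=False
F(!r) holds; first witness at position 2.

Answer: 2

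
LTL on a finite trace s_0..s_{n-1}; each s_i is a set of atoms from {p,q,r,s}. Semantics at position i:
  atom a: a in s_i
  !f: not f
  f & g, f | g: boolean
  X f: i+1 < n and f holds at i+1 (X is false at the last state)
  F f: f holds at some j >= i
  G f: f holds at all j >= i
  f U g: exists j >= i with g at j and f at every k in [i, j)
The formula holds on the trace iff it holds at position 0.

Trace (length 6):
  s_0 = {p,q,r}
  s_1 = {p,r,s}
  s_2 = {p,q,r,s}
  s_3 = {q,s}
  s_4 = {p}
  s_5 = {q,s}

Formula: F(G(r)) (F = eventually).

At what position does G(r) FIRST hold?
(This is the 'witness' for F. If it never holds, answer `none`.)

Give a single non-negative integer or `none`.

s_0={p,q,r}: G(r)=False r=True
s_1={p,r,s}: G(r)=False r=True
s_2={p,q,r,s}: G(r)=False r=True
s_3={q,s}: G(r)=False r=False
s_4={p}: G(r)=False r=False
s_5={q,s}: G(r)=False r=False
F(G(r)) does not hold (no witness exists).

Answer: none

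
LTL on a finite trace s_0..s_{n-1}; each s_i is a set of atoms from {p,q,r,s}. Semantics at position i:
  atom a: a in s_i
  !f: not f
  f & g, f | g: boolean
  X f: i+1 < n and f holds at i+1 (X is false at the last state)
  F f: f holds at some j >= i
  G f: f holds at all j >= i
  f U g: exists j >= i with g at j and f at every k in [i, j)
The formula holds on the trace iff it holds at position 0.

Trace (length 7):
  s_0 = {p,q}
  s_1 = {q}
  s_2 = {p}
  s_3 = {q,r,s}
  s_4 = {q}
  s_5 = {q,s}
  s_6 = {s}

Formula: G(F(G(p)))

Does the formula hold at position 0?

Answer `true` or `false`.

s_0={p,q}: G(F(G(p)))=False F(G(p))=False G(p)=False p=True
s_1={q}: G(F(G(p)))=False F(G(p))=False G(p)=False p=False
s_2={p}: G(F(G(p)))=False F(G(p))=False G(p)=False p=True
s_3={q,r,s}: G(F(G(p)))=False F(G(p))=False G(p)=False p=False
s_4={q}: G(F(G(p)))=False F(G(p))=False G(p)=False p=False
s_5={q,s}: G(F(G(p)))=False F(G(p))=False G(p)=False p=False
s_6={s}: G(F(G(p)))=False F(G(p))=False G(p)=False p=False

Answer: false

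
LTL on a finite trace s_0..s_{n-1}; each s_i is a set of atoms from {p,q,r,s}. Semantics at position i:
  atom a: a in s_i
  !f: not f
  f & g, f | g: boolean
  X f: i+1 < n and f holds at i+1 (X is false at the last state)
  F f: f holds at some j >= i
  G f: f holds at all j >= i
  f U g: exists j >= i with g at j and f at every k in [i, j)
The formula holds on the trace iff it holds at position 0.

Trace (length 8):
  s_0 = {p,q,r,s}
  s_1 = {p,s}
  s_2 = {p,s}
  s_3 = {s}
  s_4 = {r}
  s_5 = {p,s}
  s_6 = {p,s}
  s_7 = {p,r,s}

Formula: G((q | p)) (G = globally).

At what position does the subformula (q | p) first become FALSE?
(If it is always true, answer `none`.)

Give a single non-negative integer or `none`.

s_0={p,q,r,s}: (q | p)=True q=True p=True
s_1={p,s}: (q | p)=True q=False p=True
s_2={p,s}: (q | p)=True q=False p=True
s_3={s}: (q | p)=False q=False p=False
s_4={r}: (q | p)=False q=False p=False
s_5={p,s}: (q | p)=True q=False p=True
s_6={p,s}: (q | p)=True q=False p=True
s_7={p,r,s}: (q | p)=True q=False p=True
G((q | p)) holds globally = False
First violation at position 3.

Answer: 3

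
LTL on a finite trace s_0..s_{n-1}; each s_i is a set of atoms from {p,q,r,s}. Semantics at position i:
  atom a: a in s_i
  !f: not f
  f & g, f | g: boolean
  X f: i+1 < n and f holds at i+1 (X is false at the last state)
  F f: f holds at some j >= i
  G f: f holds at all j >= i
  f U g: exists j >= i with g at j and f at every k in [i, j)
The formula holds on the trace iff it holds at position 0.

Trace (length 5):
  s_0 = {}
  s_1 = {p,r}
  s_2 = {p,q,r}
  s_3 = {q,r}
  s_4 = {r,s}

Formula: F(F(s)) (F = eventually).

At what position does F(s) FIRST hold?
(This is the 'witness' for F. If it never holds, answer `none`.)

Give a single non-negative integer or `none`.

Answer: 0

Derivation:
s_0={}: F(s)=True s=False
s_1={p,r}: F(s)=True s=False
s_2={p,q,r}: F(s)=True s=False
s_3={q,r}: F(s)=True s=False
s_4={r,s}: F(s)=True s=True
F(F(s)) holds; first witness at position 0.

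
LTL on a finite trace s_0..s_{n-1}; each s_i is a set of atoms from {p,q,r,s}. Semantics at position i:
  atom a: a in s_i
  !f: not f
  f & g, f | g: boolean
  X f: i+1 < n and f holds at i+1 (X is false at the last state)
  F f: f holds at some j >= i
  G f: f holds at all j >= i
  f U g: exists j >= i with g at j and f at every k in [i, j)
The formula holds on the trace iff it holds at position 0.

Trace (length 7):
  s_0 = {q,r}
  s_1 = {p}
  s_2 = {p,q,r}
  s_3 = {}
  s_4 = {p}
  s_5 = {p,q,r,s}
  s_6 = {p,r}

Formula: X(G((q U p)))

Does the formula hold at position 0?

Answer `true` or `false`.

Answer: false

Derivation:
s_0={q,r}: X(G((q U p)))=False G((q U p))=False (q U p)=True q=True p=False
s_1={p}: X(G((q U p)))=False G((q U p))=False (q U p)=True q=False p=True
s_2={p,q,r}: X(G((q U p)))=False G((q U p))=False (q U p)=True q=True p=True
s_3={}: X(G((q U p)))=True G((q U p))=False (q U p)=False q=False p=False
s_4={p}: X(G((q U p)))=True G((q U p))=True (q U p)=True q=False p=True
s_5={p,q,r,s}: X(G((q U p)))=True G((q U p))=True (q U p)=True q=True p=True
s_6={p,r}: X(G((q U p)))=False G((q U p))=True (q U p)=True q=False p=True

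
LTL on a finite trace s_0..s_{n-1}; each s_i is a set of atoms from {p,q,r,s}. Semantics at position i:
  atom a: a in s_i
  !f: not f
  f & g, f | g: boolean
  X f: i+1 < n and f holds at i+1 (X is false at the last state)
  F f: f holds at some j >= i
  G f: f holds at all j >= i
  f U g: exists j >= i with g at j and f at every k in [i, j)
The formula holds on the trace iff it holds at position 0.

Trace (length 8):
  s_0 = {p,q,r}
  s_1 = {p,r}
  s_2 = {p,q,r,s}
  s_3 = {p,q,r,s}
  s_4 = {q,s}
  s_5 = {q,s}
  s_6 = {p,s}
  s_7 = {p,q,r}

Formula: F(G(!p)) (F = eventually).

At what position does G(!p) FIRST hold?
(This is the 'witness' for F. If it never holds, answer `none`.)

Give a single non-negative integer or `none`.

Answer: none

Derivation:
s_0={p,q,r}: G(!p)=False !p=False p=True
s_1={p,r}: G(!p)=False !p=False p=True
s_2={p,q,r,s}: G(!p)=False !p=False p=True
s_3={p,q,r,s}: G(!p)=False !p=False p=True
s_4={q,s}: G(!p)=False !p=True p=False
s_5={q,s}: G(!p)=False !p=True p=False
s_6={p,s}: G(!p)=False !p=False p=True
s_7={p,q,r}: G(!p)=False !p=False p=True
F(G(!p)) does not hold (no witness exists).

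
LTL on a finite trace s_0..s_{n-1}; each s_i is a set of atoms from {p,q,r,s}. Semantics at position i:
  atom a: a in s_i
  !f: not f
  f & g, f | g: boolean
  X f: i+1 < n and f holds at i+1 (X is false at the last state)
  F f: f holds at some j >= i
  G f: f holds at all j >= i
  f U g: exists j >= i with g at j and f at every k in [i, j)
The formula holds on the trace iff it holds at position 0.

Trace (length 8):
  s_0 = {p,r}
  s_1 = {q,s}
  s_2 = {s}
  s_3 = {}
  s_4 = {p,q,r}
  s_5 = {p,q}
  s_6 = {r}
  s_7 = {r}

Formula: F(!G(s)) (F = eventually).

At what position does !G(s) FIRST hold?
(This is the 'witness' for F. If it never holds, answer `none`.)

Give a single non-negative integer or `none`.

s_0={p,r}: !G(s)=True G(s)=False s=False
s_1={q,s}: !G(s)=True G(s)=False s=True
s_2={s}: !G(s)=True G(s)=False s=True
s_3={}: !G(s)=True G(s)=False s=False
s_4={p,q,r}: !G(s)=True G(s)=False s=False
s_5={p,q}: !G(s)=True G(s)=False s=False
s_6={r}: !G(s)=True G(s)=False s=False
s_7={r}: !G(s)=True G(s)=False s=False
F(!G(s)) holds; first witness at position 0.

Answer: 0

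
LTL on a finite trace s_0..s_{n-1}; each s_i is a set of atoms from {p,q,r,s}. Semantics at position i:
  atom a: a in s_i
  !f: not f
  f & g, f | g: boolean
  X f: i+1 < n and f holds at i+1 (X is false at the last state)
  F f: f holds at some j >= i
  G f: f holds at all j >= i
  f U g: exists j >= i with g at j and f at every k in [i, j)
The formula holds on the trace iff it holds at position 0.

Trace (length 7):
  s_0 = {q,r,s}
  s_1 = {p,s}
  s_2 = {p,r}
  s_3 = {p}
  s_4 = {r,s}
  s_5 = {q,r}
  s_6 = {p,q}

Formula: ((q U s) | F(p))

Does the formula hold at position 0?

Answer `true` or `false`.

s_0={q,r,s}: ((q U s) | F(p))=True (q U s)=True q=True s=True F(p)=True p=False
s_1={p,s}: ((q U s) | F(p))=True (q U s)=True q=False s=True F(p)=True p=True
s_2={p,r}: ((q U s) | F(p))=True (q U s)=False q=False s=False F(p)=True p=True
s_3={p}: ((q U s) | F(p))=True (q U s)=False q=False s=False F(p)=True p=True
s_4={r,s}: ((q U s) | F(p))=True (q U s)=True q=False s=True F(p)=True p=False
s_5={q,r}: ((q U s) | F(p))=True (q U s)=False q=True s=False F(p)=True p=False
s_6={p,q}: ((q U s) | F(p))=True (q U s)=False q=True s=False F(p)=True p=True

Answer: true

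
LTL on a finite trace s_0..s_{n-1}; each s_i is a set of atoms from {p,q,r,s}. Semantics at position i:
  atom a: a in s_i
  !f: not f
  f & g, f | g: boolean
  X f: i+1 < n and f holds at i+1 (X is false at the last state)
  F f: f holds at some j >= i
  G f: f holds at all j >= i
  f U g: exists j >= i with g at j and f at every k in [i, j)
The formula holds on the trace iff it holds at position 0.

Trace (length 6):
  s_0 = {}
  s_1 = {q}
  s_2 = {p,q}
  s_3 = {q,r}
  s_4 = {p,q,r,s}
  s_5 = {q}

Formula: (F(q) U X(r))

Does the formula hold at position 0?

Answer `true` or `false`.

Answer: true

Derivation:
s_0={}: (F(q) U X(r))=True F(q)=True q=False X(r)=False r=False
s_1={q}: (F(q) U X(r))=True F(q)=True q=True X(r)=False r=False
s_2={p,q}: (F(q) U X(r))=True F(q)=True q=True X(r)=True r=False
s_3={q,r}: (F(q) U X(r))=True F(q)=True q=True X(r)=True r=True
s_4={p,q,r,s}: (F(q) U X(r))=False F(q)=True q=True X(r)=False r=True
s_5={q}: (F(q) U X(r))=False F(q)=True q=True X(r)=False r=False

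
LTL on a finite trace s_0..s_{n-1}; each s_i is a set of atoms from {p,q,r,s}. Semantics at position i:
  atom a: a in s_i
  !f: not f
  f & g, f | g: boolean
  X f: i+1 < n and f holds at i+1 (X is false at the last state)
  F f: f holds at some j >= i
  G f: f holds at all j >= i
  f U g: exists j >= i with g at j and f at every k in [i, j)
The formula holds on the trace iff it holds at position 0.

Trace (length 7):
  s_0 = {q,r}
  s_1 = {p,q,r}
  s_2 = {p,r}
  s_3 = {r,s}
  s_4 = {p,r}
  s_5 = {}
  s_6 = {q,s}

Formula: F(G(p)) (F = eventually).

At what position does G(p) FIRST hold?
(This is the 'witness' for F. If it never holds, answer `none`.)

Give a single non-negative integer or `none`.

s_0={q,r}: G(p)=False p=False
s_1={p,q,r}: G(p)=False p=True
s_2={p,r}: G(p)=False p=True
s_3={r,s}: G(p)=False p=False
s_4={p,r}: G(p)=False p=True
s_5={}: G(p)=False p=False
s_6={q,s}: G(p)=False p=False
F(G(p)) does not hold (no witness exists).

Answer: none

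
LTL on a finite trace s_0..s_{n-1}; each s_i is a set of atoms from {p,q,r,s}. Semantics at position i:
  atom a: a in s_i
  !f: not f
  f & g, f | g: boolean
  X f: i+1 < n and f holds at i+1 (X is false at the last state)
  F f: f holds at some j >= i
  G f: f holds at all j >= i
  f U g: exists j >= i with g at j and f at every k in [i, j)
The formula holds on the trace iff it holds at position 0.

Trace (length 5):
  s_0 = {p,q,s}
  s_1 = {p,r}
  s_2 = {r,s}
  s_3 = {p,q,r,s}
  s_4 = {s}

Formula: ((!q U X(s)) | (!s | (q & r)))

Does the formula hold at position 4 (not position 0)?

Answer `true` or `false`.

s_0={p,q,s}: ((!q U X(s)) | (!s | (q & r)))=False (!q U X(s))=False !q=False q=True X(s)=False s=True (!s | (q & r))=False !s=False (q & r)=False r=False
s_1={p,r}: ((!q U X(s)) | (!s | (q & r)))=True (!q U X(s))=True !q=True q=False X(s)=True s=False (!s | (q & r))=True !s=True (q & r)=False r=True
s_2={r,s}: ((!q U X(s)) | (!s | (q & r)))=True (!q U X(s))=True !q=True q=False X(s)=True s=True (!s | (q & r))=False !s=False (q & r)=False r=True
s_3={p,q,r,s}: ((!q U X(s)) | (!s | (q & r)))=True (!q U X(s))=True !q=False q=True X(s)=True s=True (!s | (q & r))=True !s=False (q & r)=True r=True
s_4={s}: ((!q U X(s)) | (!s | (q & r)))=False (!q U X(s))=False !q=True q=False X(s)=False s=True (!s | (q & r))=False !s=False (q & r)=False r=False
Evaluating at position 4: result = False

Answer: false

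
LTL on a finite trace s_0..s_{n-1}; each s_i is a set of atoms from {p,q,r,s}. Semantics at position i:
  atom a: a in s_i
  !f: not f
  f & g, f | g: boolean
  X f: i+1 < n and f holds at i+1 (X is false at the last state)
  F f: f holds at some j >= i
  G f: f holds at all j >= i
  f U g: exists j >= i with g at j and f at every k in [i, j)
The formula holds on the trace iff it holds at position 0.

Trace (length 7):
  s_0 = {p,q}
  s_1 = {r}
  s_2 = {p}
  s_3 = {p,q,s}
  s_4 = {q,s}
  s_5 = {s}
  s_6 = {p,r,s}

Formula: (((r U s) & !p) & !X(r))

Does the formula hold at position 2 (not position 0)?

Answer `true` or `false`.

Answer: false

Derivation:
s_0={p,q}: (((r U s) & !p) & !X(r))=False ((r U s) & !p)=False (r U s)=False r=False s=False !p=False p=True !X(r)=False X(r)=True
s_1={r}: (((r U s) & !p) & !X(r))=False ((r U s) & !p)=False (r U s)=False r=True s=False !p=True p=False !X(r)=True X(r)=False
s_2={p}: (((r U s) & !p) & !X(r))=False ((r U s) & !p)=False (r U s)=False r=False s=False !p=False p=True !X(r)=True X(r)=False
s_3={p,q,s}: (((r U s) & !p) & !X(r))=False ((r U s) & !p)=False (r U s)=True r=False s=True !p=False p=True !X(r)=True X(r)=False
s_4={q,s}: (((r U s) & !p) & !X(r))=True ((r U s) & !p)=True (r U s)=True r=False s=True !p=True p=False !X(r)=True X(r)=False
s_5={s}: (((r U s) & !p) & !X(r))=False ((r U s) & !p)=True (r U s)=True r=False s=True !p=True p=False !X(r)=False X(r)=True
s_6={p,r,s}: (((r U s) & !p) & !X(r))=False ((r U s) & !p)=False (r U s)=True r=True s=True !p=False p=True !X(r)=True X(r)=False
Evaluating at position 2: result = False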